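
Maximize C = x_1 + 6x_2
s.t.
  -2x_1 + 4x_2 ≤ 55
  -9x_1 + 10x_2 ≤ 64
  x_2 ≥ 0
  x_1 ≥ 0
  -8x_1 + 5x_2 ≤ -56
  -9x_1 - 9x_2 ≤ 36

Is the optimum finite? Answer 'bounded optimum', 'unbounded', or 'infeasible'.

From the feasible point (499/22, 276/11), moving in the direction (4, 2) keeps every constraint satisfied while C increases without bound.

unbounded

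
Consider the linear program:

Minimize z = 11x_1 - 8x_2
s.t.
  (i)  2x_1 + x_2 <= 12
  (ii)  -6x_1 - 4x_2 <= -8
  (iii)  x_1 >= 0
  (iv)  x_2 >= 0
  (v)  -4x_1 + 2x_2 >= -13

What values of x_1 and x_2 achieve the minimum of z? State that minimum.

x_1 = 0, x_2 = 12, minimum z = -96

Feasible corners and z = 11x_1 - 8x_2:
  (0, 12) → z = -96
  (37/8, 11/4) → z = 231/8
  (0, 2) → z = -16
  (4/3, 0) → z = 44/3
  (13/4, 0) → z = 143/4

The optimum lies where 2x_1 + x_2 = 12 and x_1 = 0.
Solving simultaneously gives x_1 = 0, x_2 = 12.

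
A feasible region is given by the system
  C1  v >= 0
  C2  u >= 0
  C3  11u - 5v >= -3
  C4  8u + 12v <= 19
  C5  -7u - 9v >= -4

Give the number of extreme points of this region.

3

The feasible vertices (each the meet of two boundaries and inside every other half-plane) are:
  (0, 0)
  (4/7, 0)
  (0, 4/9)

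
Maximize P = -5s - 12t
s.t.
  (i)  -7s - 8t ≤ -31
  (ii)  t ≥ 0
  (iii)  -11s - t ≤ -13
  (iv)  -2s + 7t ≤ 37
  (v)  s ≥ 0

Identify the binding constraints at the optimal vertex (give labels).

(i) and (ii)

Extreme points and P = -5s - 12t:
  (31/7, 0) → P = -155/7
  (73/81, 250/81) → P = -3365/81
  (54/79, 433/79) → P = -5466/79
The feasible region is unbounded (it extends along (7, 2), (1, 0)), but P strictly decreases along every unbounded feasible direction, so there is no improving ray and the maximum is attained at a vertex.

The maximum is at (31/7, 0). Substituting into each constraint, equality holds for (i) and (ii); the remaining constraints have slack.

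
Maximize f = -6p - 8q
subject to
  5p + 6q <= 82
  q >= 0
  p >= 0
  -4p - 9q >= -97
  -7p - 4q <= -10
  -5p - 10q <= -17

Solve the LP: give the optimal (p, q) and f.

Vertices and f = -6p - 8q:
  (82/5, 0) → f = -492/5
  (52/7, 157/21) → f = -2192/21
  (17/5, 0) → f = -102/5
  (0, 97/9) → f = -776/9
  (0, 5/2) → f = -20
  (16/25, 69/50) → f = -372/25

The optimum lies where -7p - 4q = -10 and -5p - 10q = -17.
Solving simultaneously gives p = 16/25, q = 69/50.

p = 16/25, q = 69/50, maximum f = -372/25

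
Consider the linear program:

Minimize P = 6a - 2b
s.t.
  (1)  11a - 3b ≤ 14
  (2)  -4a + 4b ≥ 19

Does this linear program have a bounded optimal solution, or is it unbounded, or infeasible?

From the feasible point (113/32, 265/32), moving in the direction (-4, -4) keeps every constraint satisfied while P decreases without bound.

unbounded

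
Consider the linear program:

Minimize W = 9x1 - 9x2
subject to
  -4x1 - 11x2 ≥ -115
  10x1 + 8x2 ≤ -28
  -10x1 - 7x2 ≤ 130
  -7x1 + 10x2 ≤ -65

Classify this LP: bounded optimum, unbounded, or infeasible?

Corner points and W = 9x1 - 9x2:
  (20/13, -141/26) → W = 1629/26
  (-845/149, -1560/149) → W = 6435/149
The feasible region has finitely many vertices and no improving ray; the minimum is 6435/149 at (-845/149, -1560/149).

bounded optimum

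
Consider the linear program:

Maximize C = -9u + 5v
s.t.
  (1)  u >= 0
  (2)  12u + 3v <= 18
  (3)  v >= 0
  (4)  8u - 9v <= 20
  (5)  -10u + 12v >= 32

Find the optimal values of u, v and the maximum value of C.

u = 0, v = 6, maximum C = 30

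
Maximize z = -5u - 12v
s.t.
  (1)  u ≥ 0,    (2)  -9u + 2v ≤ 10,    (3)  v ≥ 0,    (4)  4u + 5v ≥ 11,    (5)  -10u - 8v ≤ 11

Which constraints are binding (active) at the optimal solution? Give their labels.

Corner points and z = -5u - 12v:
  (0, 5) → z = -60
  (0, 11/5) → z = -132/5
  (11/4, 0) → z = -55/4
The feasible region is unbounded (it extends along (2, 9), (1, 0)), but z strictly decreases along every unbounded feasible direction, so there is no improving ray and the maximum is attained at a vertex.

The maximum is at (11/4, 0). Substituting into each constraint, equality holds for (3) and (4); the remaining constraints have slack.

(3) and (4)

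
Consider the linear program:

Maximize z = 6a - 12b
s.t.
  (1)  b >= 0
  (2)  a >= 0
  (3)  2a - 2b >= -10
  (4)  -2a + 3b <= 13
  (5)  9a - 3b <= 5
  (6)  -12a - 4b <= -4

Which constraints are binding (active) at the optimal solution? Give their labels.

Vertices and z = 6a - 12b:
  (5/9, 0) → z = 10/3
  (1/3, 0) → z = 2
  (0, 13/3) → z = -52
  (0, 1) → z = -12
  (18/7, 127/21) → z = -400/7

The maximum is at (5/9, 0). Substituting into each constraint, equality holds for (1) and (5); the remaining constraints have slack.

(1) and (5)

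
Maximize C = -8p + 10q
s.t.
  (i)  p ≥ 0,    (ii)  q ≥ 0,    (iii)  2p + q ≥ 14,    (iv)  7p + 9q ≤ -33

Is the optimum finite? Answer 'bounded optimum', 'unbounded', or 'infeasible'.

infeasible

The boundaries p = 0 and 2p + q = 14 meet at (0, 14), but that point violates 7p + 9q ≤ -33. Every candidate vertex is excluded by some other constraint, so the feasible region is empty.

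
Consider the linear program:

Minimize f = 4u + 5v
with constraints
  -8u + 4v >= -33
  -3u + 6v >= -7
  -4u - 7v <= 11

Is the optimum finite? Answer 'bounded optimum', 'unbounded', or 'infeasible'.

From the feasible point (85/18, 43/36), moving in the direction (-7, 4) keeps every constraint satisfied while f decreases without bound.

unbounded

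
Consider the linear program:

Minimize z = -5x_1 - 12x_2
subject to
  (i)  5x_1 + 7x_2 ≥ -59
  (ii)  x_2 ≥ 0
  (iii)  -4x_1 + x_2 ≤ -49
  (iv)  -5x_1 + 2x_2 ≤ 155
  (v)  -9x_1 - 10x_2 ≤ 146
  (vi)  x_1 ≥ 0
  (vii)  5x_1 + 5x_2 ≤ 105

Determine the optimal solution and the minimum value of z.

The optimum lies where -4x_1 + x_2 = -49 and 5x_1 + 5x_2 = 105.
Solving simultaneously gives x_1 = 14, x_2 = 7.

x_1 = 14, x_2 = 7, minimum z = -154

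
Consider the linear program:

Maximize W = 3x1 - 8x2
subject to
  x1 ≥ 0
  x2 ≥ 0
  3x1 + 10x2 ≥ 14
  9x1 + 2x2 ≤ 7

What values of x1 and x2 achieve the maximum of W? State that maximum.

Extreme points and W = 3x1 - 8x2:
  (0, 7/5) → W = -56/5
  (0, 7/2) → W = -28
  (1/2, 5/4) → W = -17/2

The binding constraints are 3x1 + 10x2 = 14 and 9x1 + 2x2 = 7.
Solving simultaneously gives x1 = 1/2, x2 = 5/4.

x1 = 1/2, x2 = 5/4, maximum W = -17/2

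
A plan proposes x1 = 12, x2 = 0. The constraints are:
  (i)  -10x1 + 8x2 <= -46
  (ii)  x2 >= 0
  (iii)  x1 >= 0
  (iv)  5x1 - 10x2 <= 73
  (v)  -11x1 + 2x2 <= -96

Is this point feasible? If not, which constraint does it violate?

feasible

(i): -120 ≤ -46 ✓
(ii): 0 ≥ 0 ✓
(iii): 12 ≥ 0 ✓
(iv): 60 ≤ 73 ✓
(v): -132 ≤ -96 ✓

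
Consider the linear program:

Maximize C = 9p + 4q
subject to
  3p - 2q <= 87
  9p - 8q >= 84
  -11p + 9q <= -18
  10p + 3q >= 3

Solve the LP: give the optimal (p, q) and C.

p = 88, q = 177/2, maximum C = 1146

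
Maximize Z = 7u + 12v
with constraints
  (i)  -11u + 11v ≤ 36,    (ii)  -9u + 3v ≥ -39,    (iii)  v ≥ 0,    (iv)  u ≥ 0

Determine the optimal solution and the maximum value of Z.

u = 179/22, v = 251/22, maximum Z = 4265/22

Corner points and Z = 7u + 12v:
  (179/22, 251/22) → Z = 4265/22
  (0, 36/11) → Z = 432/11
  (13/3, 0) → Z = 91/3
  (0, 0) → Z = 0

At the optimal vertex, -11u + 11v = 36 and -9u + 3v = -39.
Solving simultaneously gives u = 179/22, v = 251/22.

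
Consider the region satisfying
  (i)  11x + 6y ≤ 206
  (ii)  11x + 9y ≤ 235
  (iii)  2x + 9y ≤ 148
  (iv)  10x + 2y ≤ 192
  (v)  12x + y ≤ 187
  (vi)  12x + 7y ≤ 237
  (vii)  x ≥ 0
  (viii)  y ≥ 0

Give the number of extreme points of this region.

6

Pairwise boundary intersections that survive every other constraint:
  (148/11, 29/3)
  (916/61, 415/61)
  (29/3, 386/27)
  (0, 148/9)
  (187/12, 0)
  (0, 0)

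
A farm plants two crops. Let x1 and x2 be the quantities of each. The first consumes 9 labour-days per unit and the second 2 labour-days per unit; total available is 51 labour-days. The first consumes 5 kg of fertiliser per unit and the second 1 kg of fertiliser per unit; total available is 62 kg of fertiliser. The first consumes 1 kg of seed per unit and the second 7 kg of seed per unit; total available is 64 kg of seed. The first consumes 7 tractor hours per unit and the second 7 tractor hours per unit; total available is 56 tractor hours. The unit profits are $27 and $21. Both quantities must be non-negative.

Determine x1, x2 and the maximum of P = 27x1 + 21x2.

x1 = 5, x2 = 3, maximum P = 198

Extreme points and P = 27x1 + 21x2:
  (0, 0) → P = 0
  (0, 8) → P = 168
  (17/3, 0) → P = 153
  (5, 3) → P = 198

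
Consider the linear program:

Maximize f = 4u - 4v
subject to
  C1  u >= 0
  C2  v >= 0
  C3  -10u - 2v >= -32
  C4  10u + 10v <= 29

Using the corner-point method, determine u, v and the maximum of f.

Extreme points and f = 4u - 4v:
  (0, 0) → f = 0
  (0, 29/10) → f = -58/5
  (29/10, 0) → f = 58/5

u = 29/10, v = 0, maximum f = 58/5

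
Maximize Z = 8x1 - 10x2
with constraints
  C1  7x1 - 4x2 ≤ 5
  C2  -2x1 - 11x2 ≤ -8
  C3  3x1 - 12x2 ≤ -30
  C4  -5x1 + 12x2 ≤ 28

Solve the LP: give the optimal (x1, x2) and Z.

x1 = 5/2, x2 = 25/8, maximum Z = -45/4

Feasible corners and Z = 8x1 - 10x2:
  (5/2, 25/8) → Z = -45/4
  (43/16, 221/64) → Z = -417/32
  (1, 11/4) → Z = -39/2

The binding constraints are 7x1 - 4x2 = 5 and 3x1 - 12x2 = -30.
Solving simultaneously gives x1 = 5/2, x2 = 25/8.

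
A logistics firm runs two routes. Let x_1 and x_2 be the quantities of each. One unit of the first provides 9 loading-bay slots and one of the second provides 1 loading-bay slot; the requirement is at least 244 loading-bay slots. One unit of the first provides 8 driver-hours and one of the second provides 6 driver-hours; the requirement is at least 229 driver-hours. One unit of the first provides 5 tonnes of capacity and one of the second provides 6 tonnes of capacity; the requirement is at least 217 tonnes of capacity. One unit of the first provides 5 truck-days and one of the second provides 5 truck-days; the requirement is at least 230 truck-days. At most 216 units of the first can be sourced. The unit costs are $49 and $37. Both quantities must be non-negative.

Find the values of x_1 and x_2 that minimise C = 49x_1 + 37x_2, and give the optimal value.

Vertices and C = 49x_1 + 37x_2:
  (0, 244) → C = 9028
  (46, 0) → C = 2254
  (216, 0) → C = 10584
  (99/4, 85/4) → C = 1999
The feasible region is unbounded (it extends along (0, 1)), but C strictly increases along every unbounded feasible direction, so there is no improving ray and the minimum is attained at a vertex.

The optimum lies where 9x_1 + x_2 = 244 and 5x_1 + 5x_2 = 230.
Solving simultaneously gives x_1 = 99/4, x_2 = 85/4.

x_1 = 99/4, x_2 = 85/4, minimum C = 1999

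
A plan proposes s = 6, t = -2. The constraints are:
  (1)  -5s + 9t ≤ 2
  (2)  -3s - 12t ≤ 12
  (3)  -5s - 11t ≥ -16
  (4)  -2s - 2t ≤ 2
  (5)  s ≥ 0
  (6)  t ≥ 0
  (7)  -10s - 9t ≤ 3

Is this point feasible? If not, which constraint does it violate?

Constraint (6): t = -2, which is not ≥ 0. All other constraints are satisfied.

not feasible — violates (6)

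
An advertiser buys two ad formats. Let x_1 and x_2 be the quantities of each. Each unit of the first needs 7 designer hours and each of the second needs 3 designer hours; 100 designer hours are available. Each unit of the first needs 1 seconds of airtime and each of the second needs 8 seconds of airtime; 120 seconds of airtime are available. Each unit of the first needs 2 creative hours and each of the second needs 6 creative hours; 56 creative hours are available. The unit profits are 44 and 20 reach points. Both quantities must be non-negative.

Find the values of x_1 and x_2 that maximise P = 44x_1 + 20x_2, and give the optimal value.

x_1 = 12, x_2 = 16/3, maximum P = 1904/3

Vertices and P = 44x_1 + 20x_2:
  (0, 0) → P = 0
  (0, 28/3) → P = 560/3
  (100/7, 0) → P = 4400/7
  (12, 16/3) → P = 1904/3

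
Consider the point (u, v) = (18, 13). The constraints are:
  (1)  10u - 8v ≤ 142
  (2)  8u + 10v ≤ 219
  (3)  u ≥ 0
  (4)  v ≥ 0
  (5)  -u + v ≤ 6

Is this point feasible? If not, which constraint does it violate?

not feasible — violates (2)

Constraint (2): 8u + 10v = 274, which is not ≤ 219. All other constraints are satisfied.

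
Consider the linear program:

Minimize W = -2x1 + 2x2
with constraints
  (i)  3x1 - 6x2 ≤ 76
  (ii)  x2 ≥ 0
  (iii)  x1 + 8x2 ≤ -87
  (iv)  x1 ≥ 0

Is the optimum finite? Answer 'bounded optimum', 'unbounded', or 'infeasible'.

infeasible

The boundaries 3x1 - 6x2 = 76 and x2 = 0 meet at (76/3, 0), but that point violates x1 + 8x2 ≤ -87. Every candidate vertex is excluded by some other constraint, so the feasible region is empty.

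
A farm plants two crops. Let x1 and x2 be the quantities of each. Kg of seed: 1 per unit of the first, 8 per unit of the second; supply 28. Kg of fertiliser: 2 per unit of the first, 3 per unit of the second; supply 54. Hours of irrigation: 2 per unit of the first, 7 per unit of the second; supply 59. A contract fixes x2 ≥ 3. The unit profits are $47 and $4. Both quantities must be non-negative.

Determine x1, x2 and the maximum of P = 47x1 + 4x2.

Corner points and P = 47x1 + 4x2:
  (0, 7/2) → P = 14
  (0, 3) → P = 12
  (4, 3) → P = 200

At the optimal vertex, x1 + 8x2 = 28 and x2 = 3.
Solving simultaneously gives x1 = 4, x2 = 3.

x1 = 4, x2 = 3, maximum P = 200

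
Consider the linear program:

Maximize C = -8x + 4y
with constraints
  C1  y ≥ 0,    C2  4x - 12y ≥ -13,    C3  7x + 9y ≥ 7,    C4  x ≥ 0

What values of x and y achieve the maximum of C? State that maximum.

x = 0, y = 13/12, maximum C = 13/3

Extreme points and C = -8x + 4y:
  (1, 0) → C = -8
  (0, 13/12) → C = 13/3
  (0, 7/9) → C = 28/9
The feasible region is unbounded (it extends along (3, 1), (1, 0)), but C strictly decreases along every unbounded feasible direction, so there is no improving ray and the maximum is attained at a vertex.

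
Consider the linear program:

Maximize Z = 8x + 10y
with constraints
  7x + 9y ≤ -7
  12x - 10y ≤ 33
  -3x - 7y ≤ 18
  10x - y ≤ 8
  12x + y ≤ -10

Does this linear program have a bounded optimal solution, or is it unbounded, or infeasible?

bounded optimum

Feasible corners and Z = 8x + 10y:
  (-83/101, -14/101) → Z = -804/101
  (-52/81, -62/27) → Z = -2276/81
The feasible region has finitely many vertices and no improving ray; the maximum is -804/101 at (-83/101, -14/101).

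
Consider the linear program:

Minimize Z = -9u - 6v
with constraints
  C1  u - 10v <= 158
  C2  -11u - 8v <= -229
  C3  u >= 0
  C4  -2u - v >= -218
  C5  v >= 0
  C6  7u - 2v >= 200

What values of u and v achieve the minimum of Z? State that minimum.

u = 636/11, v = 1126/11, minimum Z = -12480/11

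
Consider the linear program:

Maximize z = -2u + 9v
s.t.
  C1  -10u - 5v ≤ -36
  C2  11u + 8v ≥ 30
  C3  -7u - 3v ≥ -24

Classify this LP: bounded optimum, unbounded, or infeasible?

unbounded

From the feasible point (12/5, 12/5), moving in the direction (-5, 10) keeps every constraint satisfied while z increases without bound.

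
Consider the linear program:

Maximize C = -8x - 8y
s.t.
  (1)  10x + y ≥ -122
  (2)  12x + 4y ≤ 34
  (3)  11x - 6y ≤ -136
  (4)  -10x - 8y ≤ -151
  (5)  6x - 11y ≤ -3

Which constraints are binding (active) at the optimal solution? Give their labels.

Corner points and C = -8x - 8y:
  (-261/14, 451/7) → C = -2564/7
  (-161/10, 39) → C = -916/5
  (-83/14, 184/7) → C = -1140/7

The maximum is at (-83/14, 184/7). Substituting into each constraint, equality holds for (2) and (4); the remaining constraints have slack.

(2) and (4)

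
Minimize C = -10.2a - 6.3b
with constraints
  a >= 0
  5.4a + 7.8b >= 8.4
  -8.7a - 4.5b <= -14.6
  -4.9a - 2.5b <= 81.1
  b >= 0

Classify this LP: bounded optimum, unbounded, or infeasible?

From the feasible point (0, 146/45), moving in the direction (0, 1) keeps every constraint satisfied while C decreases without bound.

unbounded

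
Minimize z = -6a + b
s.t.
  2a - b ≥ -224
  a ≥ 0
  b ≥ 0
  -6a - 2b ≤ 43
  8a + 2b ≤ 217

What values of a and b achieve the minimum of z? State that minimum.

a = 217/8, b = 0, minimum z = -651/4

The optimum lies where b = 0 and 8a + 2b = 217.
Solving simultaneously gives a = 217/8, b = 0.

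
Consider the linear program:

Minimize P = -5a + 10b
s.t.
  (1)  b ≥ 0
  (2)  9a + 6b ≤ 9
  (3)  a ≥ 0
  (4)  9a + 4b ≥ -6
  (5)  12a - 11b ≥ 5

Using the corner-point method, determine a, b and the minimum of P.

Feasible corners and P = -5a + 10b:
  (1, 0) → P = -5
  (5/12, 0) → P = -25/12
  (43/57, 7/19) → P = -5/57

a = 1, b = 0, minimum P = -5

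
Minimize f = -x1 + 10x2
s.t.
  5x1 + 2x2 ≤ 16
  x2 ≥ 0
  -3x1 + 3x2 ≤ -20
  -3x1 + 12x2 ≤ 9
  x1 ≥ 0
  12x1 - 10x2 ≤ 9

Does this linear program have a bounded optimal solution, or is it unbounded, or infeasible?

infeasible

The boundaries x2 = 0 and x1 = 0 meet at (0, 0), but that point violates -3x1 + 3x2 ≤ -20. Every candidate vertex is excluded by some other constraint, so the feasible region is empty.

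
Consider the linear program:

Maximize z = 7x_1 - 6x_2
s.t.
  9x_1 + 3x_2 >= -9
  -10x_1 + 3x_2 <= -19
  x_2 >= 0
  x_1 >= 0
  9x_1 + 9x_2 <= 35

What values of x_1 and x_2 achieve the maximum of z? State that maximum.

Vertices and z = 7x_1 - 6x_2:
  (19/10, 0) → z = 133/10
  (92/39, 179/117) → z = 22/3
  (35/9, 0) → z = 245/9

The binding constraints are x_2 = 0 and 9x_1 + 9x_2 = 35.
Solving simultaneously gives x_1 = 35/9, x_2 = 0.

x_1 = 35/9, x_2 = 0, maximum z = 245/9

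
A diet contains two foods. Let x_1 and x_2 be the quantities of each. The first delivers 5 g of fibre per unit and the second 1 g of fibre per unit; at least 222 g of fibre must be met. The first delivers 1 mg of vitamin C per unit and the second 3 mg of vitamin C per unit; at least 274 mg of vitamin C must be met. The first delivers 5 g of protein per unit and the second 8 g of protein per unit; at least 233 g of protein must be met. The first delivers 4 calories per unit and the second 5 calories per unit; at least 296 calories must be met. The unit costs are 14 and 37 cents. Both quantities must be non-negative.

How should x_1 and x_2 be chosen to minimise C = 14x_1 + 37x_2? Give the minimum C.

Vertices and C = 14x_1 + 37x_2:
  (0, 222) → C = 8214
  (274, 0) → C = 3836
  (28, 82) → C = 3426
The feasible region is unbounded (it extends along (0, 1), (1, 0)), but C strictly increases along every unbounded feasible direction, so there is no improving ray and the minimum is attained at a vertex.

The binding constraints are 5x_1 + x_2 = 222 and x_1 + 3x_2 = 274.
Solving simultaneously gives x_1 = 28, x_2 = 82.

x_1 = 28, x_2 = 82, minimum C = 3426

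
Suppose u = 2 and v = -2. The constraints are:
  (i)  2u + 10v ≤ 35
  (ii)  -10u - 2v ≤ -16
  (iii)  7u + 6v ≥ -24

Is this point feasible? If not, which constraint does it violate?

feasible

(i): -16 ≤ 35 ✓
(ii): -16 ≤ -16 ✓
(iii): 2 ≥ -24 ✓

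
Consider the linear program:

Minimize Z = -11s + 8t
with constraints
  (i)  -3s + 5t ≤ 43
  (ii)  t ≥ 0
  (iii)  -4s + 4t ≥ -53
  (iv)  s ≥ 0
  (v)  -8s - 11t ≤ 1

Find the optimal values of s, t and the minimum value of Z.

s = 437/8, t = 331/8, minimum Z = -2159/8

Vertices and Z = -11s + 8t:
  (437/8, 331/8) → Z = -2159/8
  (0, 43/5) → Z = 344/5
  (53/4, 0) → Z = -583/4
  (0, 0) → Z = 0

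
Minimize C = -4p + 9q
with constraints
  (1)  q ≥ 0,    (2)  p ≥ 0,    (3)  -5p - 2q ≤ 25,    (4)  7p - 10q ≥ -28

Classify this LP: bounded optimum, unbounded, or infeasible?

unbounded

From the feasible point (0, 0), moving in the direction (1, 0) keeps every constraint satisfied while C decreases without bound.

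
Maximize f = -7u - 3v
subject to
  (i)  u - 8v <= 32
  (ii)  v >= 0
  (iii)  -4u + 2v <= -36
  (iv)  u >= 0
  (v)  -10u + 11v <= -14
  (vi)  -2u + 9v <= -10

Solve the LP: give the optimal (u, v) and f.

The feasible region is unbounded (it extends along (8, 1), (9, 2)), but f strictly decreases along every unbounded feasible direction, so there is no improving ray and the maximum is attained at a vertex.

The optimum lies where v = 0 and -4u + 2v = -36.
Solving simultaneously gives u = 9, v = 0.

u = 9, v = 0, maximum f = -63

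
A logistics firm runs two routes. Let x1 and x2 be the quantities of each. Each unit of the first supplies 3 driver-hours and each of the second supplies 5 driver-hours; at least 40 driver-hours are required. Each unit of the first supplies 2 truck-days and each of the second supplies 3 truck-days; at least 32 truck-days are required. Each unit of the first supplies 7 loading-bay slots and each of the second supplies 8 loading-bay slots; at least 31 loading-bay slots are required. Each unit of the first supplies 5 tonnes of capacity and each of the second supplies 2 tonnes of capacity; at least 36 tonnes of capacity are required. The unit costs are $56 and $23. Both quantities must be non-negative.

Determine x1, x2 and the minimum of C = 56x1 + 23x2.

x1 = 4, x2 = 8, minimum C = 408

The feasible region is unbounded (it extends along (0, 1), (1, 0)), but C strictly increases along every unbounded feasible direction, so there is no improving ray and the minimum is attained at a vertex.

The optimum lies where 2x1 + 3x2 = 32 and 5x1 + 2x2 = 36.
Solving simultaneously gives x1 = 4, x2 = 8.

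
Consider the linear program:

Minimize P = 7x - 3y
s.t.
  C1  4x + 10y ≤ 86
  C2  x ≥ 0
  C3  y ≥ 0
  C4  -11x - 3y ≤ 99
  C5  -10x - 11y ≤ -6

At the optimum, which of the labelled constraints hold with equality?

C1 and C2

Corner points and P = 7x - 3y:
  (0, 43/5) → P = -129/5
  (43/2, 0) → P = 301/2
  (0, 6/11) → P = -18/11
  (3/5, 0) → P = 21/5

The minimum is at (0, 43/5). Substituting into each constraint, equality holds for C1 and C2; the remaining constraints have slack.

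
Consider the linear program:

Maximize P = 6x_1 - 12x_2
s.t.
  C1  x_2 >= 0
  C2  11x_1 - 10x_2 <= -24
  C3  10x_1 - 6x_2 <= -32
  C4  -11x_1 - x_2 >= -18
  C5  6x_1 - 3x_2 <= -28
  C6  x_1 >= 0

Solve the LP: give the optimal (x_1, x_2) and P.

x_1 = 0, x_2 = 28/3, maximum P = -112

Vertices and P = 6x_1 - 12x_2:
  (2/3, 32/3) → P = -124
  (0, 18) → P = -216
  (0, 28/3) → P = -112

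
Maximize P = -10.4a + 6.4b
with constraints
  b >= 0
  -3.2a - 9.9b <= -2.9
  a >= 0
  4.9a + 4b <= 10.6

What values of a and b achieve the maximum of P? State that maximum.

a = 0, b = 2.65, maximum P = 16.96

Feasible corners and P = -10.4a + 6.4b:
  (29/32, 0) → P = -377/40
  (106/49, 0) → P = -5512/245
  (0, 29/99) → P = 928/495
  (0, 53/20) → P = 424/25

The binding constraints are a = 0 and 4.9a + 4b = 10.6.
Solving simultaneously gives a = 0, b = 53/20.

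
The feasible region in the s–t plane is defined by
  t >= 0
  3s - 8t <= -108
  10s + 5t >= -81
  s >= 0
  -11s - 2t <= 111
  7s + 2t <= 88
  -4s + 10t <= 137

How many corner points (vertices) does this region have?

4

Intersecting each pair of boundary lines and keeping only the points that satisfy every inequality leaves:
  (0, 27/2)
  (244/31, 510/31)
  (0, 137/10)
  (101/13, 437/26)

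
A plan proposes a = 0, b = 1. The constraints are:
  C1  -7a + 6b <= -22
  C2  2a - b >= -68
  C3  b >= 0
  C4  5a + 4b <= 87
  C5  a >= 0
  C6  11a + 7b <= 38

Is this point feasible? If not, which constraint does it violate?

not feasible — violates C1

Constraint C1: -7a + 6b = 6, which is not ≤ -22. All other constraints are satisfied.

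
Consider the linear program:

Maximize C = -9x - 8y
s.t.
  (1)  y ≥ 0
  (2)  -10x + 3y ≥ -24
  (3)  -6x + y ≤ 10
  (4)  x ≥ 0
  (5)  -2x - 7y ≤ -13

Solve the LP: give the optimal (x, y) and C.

Vertices and C = -9x - 8y:
  (207/76, 41/38) → C = -2519/76
  (0, 10) → C = -80
  (0, 13/7) → C = -104/7
The feasible region is unbounded (it extends along (3, 10), (1, 6)), but C strictly decreases along every unbounded feasible direction, so there is no improving ray and the maximum is attained at a vertex.

x = 0, y = 13/7, maximum C = -104/7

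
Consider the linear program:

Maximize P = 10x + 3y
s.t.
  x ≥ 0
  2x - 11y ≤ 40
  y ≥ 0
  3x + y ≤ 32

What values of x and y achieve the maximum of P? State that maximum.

x = 32/3, y = 0, maximum P = 320/3

Vertices and P = 10x + 3y:
  (0, 0) → P = 0
  (0, 32) → P = 96
  (32/3, 0) → P = 320/3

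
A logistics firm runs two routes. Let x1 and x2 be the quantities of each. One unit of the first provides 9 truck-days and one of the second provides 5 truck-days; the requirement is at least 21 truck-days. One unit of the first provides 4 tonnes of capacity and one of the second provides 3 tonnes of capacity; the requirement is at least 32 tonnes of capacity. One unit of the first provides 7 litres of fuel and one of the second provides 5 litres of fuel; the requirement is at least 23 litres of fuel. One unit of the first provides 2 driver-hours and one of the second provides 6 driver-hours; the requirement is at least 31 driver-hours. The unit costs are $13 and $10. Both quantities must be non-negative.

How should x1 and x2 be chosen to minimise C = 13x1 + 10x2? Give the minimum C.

Extreme points and C = 13x1 + 10x2:
  (0, 32/3) → C = 320/3
  (31/2, 0) → C = 403/2
  (11/2, 10/3) → C = 629/6
The feasible region is unbounded (it extends along (0, 1), (1, 0)), but C strictly increases along every unbounded feasible direction, so there is no improving ray and the minimum is attained at a vertex.

x1 = 11/2, x2 = 10/3, minimum C = 629/6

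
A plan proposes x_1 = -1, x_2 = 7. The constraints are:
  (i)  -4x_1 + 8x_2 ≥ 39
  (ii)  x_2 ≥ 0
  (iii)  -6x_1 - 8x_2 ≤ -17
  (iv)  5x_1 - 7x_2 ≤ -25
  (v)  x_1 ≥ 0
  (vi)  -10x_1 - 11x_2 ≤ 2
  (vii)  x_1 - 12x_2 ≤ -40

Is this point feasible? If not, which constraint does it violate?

Constraint (v): x_1 = -1, which is not ≥ 0. All other constraints are satisfied.

not feasible — violates (v)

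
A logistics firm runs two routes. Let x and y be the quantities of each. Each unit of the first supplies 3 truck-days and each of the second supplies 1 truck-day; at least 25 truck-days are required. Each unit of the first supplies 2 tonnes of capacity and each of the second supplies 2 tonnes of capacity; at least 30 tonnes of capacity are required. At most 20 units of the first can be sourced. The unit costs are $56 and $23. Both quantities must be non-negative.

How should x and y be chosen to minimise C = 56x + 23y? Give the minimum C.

Vertices and C = 56x + 23y:
  (0, 25) → C = 575
  (15, 0) → C = 840
  (20, 0) → C = 1120
  (5, 10) → C = 510
The feasible region is unbounded (it extends along (0, 1)), but C strictly increases along every unbounded feasible direction, so there is no improving ray and the minimum is attained at a vertex.

The binding constraints are 3x + y = 25 and 2x + 2y = 30.
Solving simultaneously gives x = 5, y = 10.

x = 5, y = 10, minimum C = 510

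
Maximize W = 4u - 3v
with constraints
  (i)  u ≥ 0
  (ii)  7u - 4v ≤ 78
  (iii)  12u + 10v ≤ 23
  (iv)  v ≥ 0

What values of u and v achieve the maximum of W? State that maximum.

u = 23/12, v = 0, maximum W = 23/3

Feasible corners and W = 4u - 3v:
  (0, 23/10) → W = -69/10
  (0, 0) → W = 0
  (23/12, 0) → W = 23/3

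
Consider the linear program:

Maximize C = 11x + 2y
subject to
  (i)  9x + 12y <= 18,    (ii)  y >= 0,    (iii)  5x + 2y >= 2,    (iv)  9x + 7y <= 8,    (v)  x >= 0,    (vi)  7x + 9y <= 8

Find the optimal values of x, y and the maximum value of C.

x = 8/9, y = 0, maximum C = 88/9

Corner points and C = 11x + 2y:
  (2/5, 0) → C = 22/5
  (8/9, 0) → C = 88/9
  (2/31, 26/31) → C = 74/31
  (1/2, 1/2) → C = 13/2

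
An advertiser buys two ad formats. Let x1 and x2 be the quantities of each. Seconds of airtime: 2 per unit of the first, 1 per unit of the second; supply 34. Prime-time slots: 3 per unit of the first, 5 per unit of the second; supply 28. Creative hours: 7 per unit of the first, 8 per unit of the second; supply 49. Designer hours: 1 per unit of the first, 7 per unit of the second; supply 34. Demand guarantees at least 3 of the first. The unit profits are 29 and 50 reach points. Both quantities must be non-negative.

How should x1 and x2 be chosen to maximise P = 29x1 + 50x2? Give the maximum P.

x1 = 3, x2 = 7/2, maximum P = 262

Extreme points and P = 29x1 + 50x2:
  (7, 0) → P = 203
  (3, 0) → P = 87
  (3, 7/2) → P = 262

At the optimal vertex, 7x1 + 8x2 = 49 and x1 = 3.
Solving simultaneously gives x1 = 3, x2 = 7/2.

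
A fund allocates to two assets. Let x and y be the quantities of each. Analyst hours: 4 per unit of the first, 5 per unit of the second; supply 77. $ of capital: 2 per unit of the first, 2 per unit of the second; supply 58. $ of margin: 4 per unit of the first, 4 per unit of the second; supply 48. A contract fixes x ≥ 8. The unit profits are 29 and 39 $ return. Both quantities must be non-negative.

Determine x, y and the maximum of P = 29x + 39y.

x = 8, y = 4, maximum P = 388

The binding constraints are 4x + 4y = 48 and x = 8.
Solving simultaneously gives x = 8, y = 4.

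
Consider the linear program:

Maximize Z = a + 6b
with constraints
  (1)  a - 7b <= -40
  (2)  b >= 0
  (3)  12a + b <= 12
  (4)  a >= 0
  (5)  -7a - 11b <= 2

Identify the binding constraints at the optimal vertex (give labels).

Corner points and Z = a + 6b:
  (44/85, 492/85) → Z = 2996/85
  (0, 40/7) → Z = 240/7
  (0, 12) → Z = 72

The maximum is at (0, 12). Substituting into each constraint, equality holds for (3) and (4); the remaining constraints have slack.

(3) and (4)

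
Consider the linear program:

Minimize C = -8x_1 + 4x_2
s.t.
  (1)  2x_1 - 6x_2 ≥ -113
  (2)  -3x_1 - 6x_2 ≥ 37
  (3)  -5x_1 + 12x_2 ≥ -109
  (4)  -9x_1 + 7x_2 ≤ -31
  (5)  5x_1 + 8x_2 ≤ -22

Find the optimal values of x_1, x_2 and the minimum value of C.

x_1 = 35/11, x_2 = -256/33, minimum C = -1864/33

Vertices and C = -8x_1 + 4x_2:
  (35/11, -256/33) → C = -1864/33
  (-73/75, -142/25) → C = -224/15
  (-391/73, -826/73) → C = -176/73

At the optimal vertex, -3x_1 - 6x_2 = 37 and -5x_1 + 12x_2 = -109.
Solving simultaneously gives x_1 = 35/11, x_2 = -256/33.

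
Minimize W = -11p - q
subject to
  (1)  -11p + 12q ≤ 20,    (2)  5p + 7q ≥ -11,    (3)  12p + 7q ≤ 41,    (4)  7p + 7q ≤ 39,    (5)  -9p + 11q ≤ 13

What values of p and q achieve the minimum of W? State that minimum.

Feasible corners and W = -11p - q:
  (52/7, -337/49) → W = -3667/49
  (-106/59, -17/59) → W = 1183/59
  (24/13, 35/13) → W = -23

p = 52/7, q = -337/49, minimum W = -3667/49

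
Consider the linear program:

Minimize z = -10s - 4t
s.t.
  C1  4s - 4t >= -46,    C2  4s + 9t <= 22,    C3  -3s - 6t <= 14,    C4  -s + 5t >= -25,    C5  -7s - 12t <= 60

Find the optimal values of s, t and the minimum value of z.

Extreme points and z = -10s - 4t:
  (-163/26, 68/13) → z = 543/13
  (-83/9, 41/18) → z = 748/9
  (335/29, -78/29) → z = -3038/29
  (80/21, -89/21) → z = -148/7

At the optimal vertex, 4s + 9t = 22 and -s + 5t = -25.
Solving simultaneously gives s = 335/29, t = -78/29.

s = 335/29, t = -78/29, minimum z = -3038/29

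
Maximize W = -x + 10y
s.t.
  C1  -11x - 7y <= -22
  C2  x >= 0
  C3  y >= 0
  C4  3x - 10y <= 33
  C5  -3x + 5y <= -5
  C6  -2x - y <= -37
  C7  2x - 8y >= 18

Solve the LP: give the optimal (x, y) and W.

Feasible corners and W = -x + 10y:
  (403/23, 45/23) → W = 47/23
  (21, 3) → W = 9
  (157/9, 19/9) → W = 11/3

x = 21, y = 3, maximum W = 9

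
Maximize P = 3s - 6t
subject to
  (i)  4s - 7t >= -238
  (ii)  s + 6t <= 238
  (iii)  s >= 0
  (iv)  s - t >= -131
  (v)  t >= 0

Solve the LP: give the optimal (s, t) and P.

Extreme points and P = 3s - 6t:
  (238/31, 1190/31) → P = -6426/31
  (0, 34) → P = -204
  (238, 0) → P = 714
  (0, 0) → P = 0

The optimum lies where s + 6t = 238 and t = 0.
Solving simultaneously gives s = 238, t = 0.

s = 238, t = 0, maximum P = 714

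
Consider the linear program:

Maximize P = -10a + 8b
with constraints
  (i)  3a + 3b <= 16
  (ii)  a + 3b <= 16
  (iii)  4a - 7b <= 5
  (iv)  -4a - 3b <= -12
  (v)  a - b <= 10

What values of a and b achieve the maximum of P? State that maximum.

a = -4/3, b = 52/9, maximum P = 536/9

Feasible corners and P = -10a + 8b:
  (0, 16/3) → P = 128/3
  (127/33, 49/33) → P = -878/33
  (-4/3, 52/9) → P = 536/9
  (99/40, 7/10) → P = -383/20

The binding constraints are a + 3b = 16 and -4a - 3b = -12.
Solving simultaneously gives a = -4/3, b = 52/9.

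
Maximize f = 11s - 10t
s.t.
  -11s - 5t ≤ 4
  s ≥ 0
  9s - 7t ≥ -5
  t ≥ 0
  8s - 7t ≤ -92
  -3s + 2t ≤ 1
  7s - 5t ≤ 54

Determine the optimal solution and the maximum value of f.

s = 87, t = 788/7, maximum f = -1181/7

Feasible corners and f = 11s - 10t:
  (87, 788/7) → f = -1181/7
  (403/4, 521/4) → f = -777/4
  (838/9, 1076/9) → f = -514/3

The binding constraints are 9s - 7t = -5 and 8s - 7t = -92.
Solving simultaneously gives s = 87, t = 788/7.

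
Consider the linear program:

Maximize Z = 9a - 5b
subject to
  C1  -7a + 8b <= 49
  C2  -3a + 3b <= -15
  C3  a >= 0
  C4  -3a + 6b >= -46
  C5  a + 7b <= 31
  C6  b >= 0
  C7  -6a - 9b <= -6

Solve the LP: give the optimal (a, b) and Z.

Vertices and Z = 9a - 5b:
  (33/4, 13/4) → Z = 58
  (5, 0) → Z = 45
  (508/27, 47/27) → Z = 4337/27
  (46/3, 0) → Z = 138

a = 508/27, b = 47/27, maximum Z = 4337/27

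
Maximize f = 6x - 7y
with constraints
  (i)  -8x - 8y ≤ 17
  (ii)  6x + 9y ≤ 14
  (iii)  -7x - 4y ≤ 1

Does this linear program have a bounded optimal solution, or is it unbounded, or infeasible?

From the feasible point (5/2, -37/8), moving in the direction (9, -6) keeps every constraint satisfied while f increases without bound.

unbounded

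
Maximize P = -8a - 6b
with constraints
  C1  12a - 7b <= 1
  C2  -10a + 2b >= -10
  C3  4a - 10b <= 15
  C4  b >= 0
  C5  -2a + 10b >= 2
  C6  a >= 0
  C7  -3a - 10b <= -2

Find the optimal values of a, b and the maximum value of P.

Feasible corners and P = -8a - 6b:
  (34/23, 55/23) → P = -602/23
  (12/53, 13/53) → P = -174/53
  (0, 1/5) → P = -6/5
The feasible region is unbounded (it extends along (0, 1), (1, 5)), but P strictly decreases along every unbounded feasible direction, so there is no improving ray and the maximum is attained at a vertex.

a = 0, b = 1/5, maximum P = -6/5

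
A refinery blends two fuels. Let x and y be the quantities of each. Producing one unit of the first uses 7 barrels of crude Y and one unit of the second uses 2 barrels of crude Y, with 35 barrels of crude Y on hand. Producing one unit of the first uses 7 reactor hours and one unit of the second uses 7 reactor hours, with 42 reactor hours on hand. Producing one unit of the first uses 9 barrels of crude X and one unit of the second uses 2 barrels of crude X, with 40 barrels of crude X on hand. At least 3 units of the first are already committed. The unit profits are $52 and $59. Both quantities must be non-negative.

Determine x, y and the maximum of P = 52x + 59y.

x = 3, y = 3, maximum P = 333

At the optimal vertex, 7x + 7y = 42 and x = 3.
Solving simultaneously gives x = 3, y = 3.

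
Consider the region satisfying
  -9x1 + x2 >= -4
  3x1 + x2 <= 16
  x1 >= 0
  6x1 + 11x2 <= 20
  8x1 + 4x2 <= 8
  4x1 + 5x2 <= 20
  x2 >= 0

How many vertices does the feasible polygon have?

Intersecting each pair of boundary lines and keeping only the points that satisfy every inequality leaves:
  (6/11, 10/11)
  (4/9, 0)
  (0, 20/11)
  (0, 0)
  (1/8, 7/4)

5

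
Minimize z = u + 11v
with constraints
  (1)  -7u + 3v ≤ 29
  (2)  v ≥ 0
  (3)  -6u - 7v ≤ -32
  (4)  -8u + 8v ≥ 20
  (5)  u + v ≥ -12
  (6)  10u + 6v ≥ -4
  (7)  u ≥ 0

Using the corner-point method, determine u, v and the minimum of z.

Extreme points and z = u + 11v:
  (0, 29/3) → z = 319/3
  (29/26, 47/13) → z = 1063/26
  (0, 32/7) → z = 352/7
The feasible region is unbounded (it extends along (1, 1), (3, 7)), but z strictly increases along every unbounded feasible direction, so there is no improving ray and the minimum is attained at a vertex.

At the optimal vertex, -6u - 7v = -32 and -8u + 8v = 20.
Solving simultaneously gives u = 29/26, v = 47/13.

u = 29/26, v = 47/13, minimum z = 1063/26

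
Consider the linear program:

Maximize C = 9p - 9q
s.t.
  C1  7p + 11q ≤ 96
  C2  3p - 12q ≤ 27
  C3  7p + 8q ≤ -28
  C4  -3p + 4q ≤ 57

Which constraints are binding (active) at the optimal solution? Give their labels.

Feasible corners and C = 9p - 9q:
  (-10/9, -91/36) → C = 51/4
  (-33, -21/2) → C = -405/2
  (-142/13, 315/52) → C = -7947/52

The maximum is at (-10/9, -91/36). Substituting into each constraint, equality holds for C2 and C3; the remaining constraints have slack.

C2 and C3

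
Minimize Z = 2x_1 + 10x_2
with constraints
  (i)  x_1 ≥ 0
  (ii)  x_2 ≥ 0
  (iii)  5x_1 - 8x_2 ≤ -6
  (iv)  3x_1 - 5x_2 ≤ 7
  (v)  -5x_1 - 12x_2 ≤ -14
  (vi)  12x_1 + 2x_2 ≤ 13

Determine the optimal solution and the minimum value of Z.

x_1 = 2/5, x_2 = 1, minimum Z = 54/5

At the optimal vertex, 5x_1 - 8x_2 = -6 and -5x_1 - 12x_2 = -14.
Solving simultaneously gives x_1 = 2/5, x_2 = 1.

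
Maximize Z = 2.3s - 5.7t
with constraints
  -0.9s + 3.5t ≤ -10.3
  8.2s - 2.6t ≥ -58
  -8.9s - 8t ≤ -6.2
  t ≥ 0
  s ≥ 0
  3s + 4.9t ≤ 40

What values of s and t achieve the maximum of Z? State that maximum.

Vertices and Z = 2.3s - 5.7t:
  (103/9, 0) → Z = 2369/90
  (907/71, 170/497) → Z = 136337/4970
  (40/3, 0) → Z = 92/3

s = 40/3, t = 0, maximum Z = 92/3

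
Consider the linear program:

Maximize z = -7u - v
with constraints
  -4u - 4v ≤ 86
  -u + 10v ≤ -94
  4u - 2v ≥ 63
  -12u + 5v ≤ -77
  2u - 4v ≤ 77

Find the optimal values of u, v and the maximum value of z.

Feasible corners and z = -7u - v:
  (221/19, -313/38) → z = -2781/38
  (197/8, -111/16) → z = -2647/16
  (49/6, -91/6) → z = -42

The optimum lies where 4u - 2v = 63 and 2u - 4v = 77.
Solving simultaneously gives u = 49/6, v = -91/6.

u = 49/6, v = -91/6, maximum z = -42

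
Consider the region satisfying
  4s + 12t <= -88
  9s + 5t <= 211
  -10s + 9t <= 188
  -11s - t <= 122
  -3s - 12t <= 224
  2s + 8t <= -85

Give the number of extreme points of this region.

4

The feasible vertices (each the meet of two boundaries and inside every other half-plane) are:
  (3652/93, -883/31)
  (2113/62, -1187/62)
  (-1240/129, -2098/129)
  (-891/86, -691/86)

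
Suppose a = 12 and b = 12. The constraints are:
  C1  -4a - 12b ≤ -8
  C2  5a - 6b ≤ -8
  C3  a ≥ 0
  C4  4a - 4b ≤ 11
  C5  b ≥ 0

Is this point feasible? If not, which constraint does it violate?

feasible

C1: -192 ≤ -8 ✓
C2: -12 ≤ -8 ✓
C3: 12 ≥ 0 ✓
C4: 0 ≤ 11 ✓
C5: 12 ≥ 0 ✓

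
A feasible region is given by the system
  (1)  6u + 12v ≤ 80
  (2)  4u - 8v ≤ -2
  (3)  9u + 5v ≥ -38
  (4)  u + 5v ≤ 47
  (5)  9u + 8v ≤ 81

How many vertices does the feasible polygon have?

5

The feasible vertices (each the meet of two boundaries and inside every other half-plane) are:
  (-82/9, 101/9)
  (83/15, 39/10)
  (-157/46, -67/46)
  (79/13, 171/52)
  (-85/8, 461/40)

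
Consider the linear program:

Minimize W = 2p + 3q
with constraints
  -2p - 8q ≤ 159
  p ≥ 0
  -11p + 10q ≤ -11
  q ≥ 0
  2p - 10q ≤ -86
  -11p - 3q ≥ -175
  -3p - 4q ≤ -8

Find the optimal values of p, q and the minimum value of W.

p = 97/9, q = 484/45, minimum W = 2422/45

Feasible corners and W = 2p + 3q:
  (97/9, 484/45) → W = 2422/45
  (1783/143, 164/13) → W = 8978/143
  (373/29, 324/29) → W = 1718/29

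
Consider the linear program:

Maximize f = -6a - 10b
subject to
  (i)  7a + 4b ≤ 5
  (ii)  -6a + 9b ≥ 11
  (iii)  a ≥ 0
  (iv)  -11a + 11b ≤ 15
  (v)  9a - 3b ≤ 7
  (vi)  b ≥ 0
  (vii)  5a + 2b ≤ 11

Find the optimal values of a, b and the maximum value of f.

a = 0, b = 11/9, maximum f = -110/9

Vertices and f = -6a - 10b:
  (1/87, 107/87) → f = -1076/87
  (0, 5/4) → f = -25/2
  (0, 11/9) → f = -110/9

The binding constraints are -6a + 9b = 11 and a = 0.
Solving simultaneously gives a = 0, b = 11/9.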